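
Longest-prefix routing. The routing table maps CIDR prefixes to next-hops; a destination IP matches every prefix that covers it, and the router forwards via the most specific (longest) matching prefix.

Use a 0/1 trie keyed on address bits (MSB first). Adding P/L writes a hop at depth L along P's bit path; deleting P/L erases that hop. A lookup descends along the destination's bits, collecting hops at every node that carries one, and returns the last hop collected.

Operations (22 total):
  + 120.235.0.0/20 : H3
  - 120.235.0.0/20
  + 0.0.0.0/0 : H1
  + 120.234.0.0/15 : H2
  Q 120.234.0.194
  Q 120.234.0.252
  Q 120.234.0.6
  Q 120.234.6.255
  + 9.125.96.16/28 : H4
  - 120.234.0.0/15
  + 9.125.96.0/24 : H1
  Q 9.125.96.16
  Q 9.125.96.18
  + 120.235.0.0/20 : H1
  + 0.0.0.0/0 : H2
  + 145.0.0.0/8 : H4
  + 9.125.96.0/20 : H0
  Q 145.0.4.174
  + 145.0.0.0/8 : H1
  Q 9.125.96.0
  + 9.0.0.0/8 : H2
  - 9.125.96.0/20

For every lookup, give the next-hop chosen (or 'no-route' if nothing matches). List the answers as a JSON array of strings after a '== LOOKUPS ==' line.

Apply in order:
  + 120.235.0.0/20 (H3) depth=20
  - 120.235.0.0/20 clear@20
  + 0.0.0.0/0 (H1) depth=0
  + 120.234.0.0/15 (H2) depth=15
  lookup 120.234.0.194: bits 011110001110101 walk d0:H1→d1:-→d2:-→d3:-→d4:-→d5:-→d6:-→d7:-→d8:-→d9:-→d10:-→d11:-→d12:-→d13:-→d14:-→d15:H2 -> H2
  lookup 120.234.0.252: bits 011110001110101 walk d0:H1→d1:-→d2:-→d3:-→d4:-→d5:-→d6:-→d7:-→d8:-→d9:-→d10:-→d11:-→d12:-→d13:-→d14:-→d15:H2 -> H2
  lookup 120.234.0.6: bits 011110001110101 walk d0:H1→d1:-→d2:-→d3:-→d4:-→d5:-→d6:-→d7:-→d8:-→d9:-→d10:-→d11:-→d12:-→d13:-→d14:-→d15:H2 -> H2
  lookup 120.234.6.255: bits 011110001110101 walk d0:H1→d1:-→d2:-→d3:-→d4:-→d5:-→d6:-→d7:-→d8:-→d9:-→d10:-→d11:-→d12:-→d13:-→d14:-→d15:H2 -> H2
  + 9.125.96.16/28 (H4) depth=28
  - 120.234.0.0/15 clear@15
  + 9.125.96.0/24 (H1) depth=24
  lookup 9.125.96.16: bits 0000100101111101011000000001 walk d0:H1→d1:-→d2:-→d3:-→d4:-→d5:-→d6:-→d7:-→d8:-→d9:-→d10:-→d11:-→d12:-→d13:-→d14:-→d15:-→d16:-→d17:-→d18:-→d19:-→d20:-→d21:-→d22:-→d23:-→d24:H1→d25:-→d26:-→d27:-→d28:H4 -> H4
  lookup 9.125.96.18: bits 0000100101111101011000000001 walk d0:H1→d1:-→d2:-→d3:-→d4:-→d5:-→d6:-→d7:-→d8:-→d9:-→d10:-→d11:-→d12:-→d13:-→d14:-→d15:-→d16:-→d17:-→d18:-→d19:-→d20:-→d21:-→d22:-→d23:-→d24:H1→d25:-→d26:-→d27:-→d28:H4 -> H4
  + 120.235.0.0/20 (H1) depth=20
  + 0.0.0.0/0 (H2) depth=0
  + 145.0.0.0/8 (H4) depth=8
  + 9.125.96.0/20 (H0) depth=20
  lookup 145.0.4.174: bits 10010001 walk d0:H2→d1:-→d2:-→d3:-→d4:-→d5:-→d6:-→d7:-→d8:H4 -> H4
  + 145.0.0.0/8 (H1) depth=8
  lookup 9.125.96.0: bits 000010010111110101100000000 walk d0:H2→d1:-→d2:-→d3:-→d4:-→d5:-→d6:-→d7:-→d8:-→d9:-→d10:-→d11:-→d12:-→d13:-→d14:-→d15:-→d16:-→d17:-→d18:-→d19:-→d20:H0→d21:-→d22:-→d23:-→d24:H1→d25:-→d26:-→d27:- -> H1
  + 9.0.0.0/8 (H2) depth=8
  - 9.125.96.0/20 clear@20

== LOOKUPS ==
["H2","H2","H2","H2","H4","H4","H4","H1"]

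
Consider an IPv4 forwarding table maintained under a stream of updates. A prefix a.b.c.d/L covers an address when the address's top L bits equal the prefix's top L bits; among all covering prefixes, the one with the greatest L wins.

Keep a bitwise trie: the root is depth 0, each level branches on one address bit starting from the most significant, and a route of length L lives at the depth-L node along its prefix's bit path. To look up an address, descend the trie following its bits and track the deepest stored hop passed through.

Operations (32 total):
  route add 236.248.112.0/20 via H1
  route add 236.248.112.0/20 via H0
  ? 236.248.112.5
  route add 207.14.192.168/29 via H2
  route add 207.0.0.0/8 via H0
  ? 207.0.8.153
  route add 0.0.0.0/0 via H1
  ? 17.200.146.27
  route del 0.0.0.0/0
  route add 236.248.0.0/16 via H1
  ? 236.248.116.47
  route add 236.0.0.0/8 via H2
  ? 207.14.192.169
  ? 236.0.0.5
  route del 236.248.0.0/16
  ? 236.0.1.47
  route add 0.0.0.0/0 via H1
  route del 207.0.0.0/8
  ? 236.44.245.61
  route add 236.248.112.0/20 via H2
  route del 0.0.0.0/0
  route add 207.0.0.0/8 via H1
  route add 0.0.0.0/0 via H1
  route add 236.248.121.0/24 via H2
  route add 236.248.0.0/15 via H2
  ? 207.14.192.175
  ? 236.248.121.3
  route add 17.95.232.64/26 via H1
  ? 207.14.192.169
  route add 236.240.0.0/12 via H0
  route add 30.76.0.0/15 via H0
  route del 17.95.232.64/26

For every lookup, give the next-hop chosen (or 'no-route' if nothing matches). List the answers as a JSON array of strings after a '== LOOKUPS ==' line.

Trace:
  + 236.248.112.0/20 (H1) depth=20
  + 236.248.112.0/20 (H0) depth=20
  ? 236.248.112.5  path d0:-→d1:-→d2:-→d3:-→d4:-→d5:-→d6:-→d7:-→d8:-→d9:-→d10:-→d11:-→d12:-→d13:-→d14:-→d15:-→d16:-→d17:-→d18:-→d19:-→d20:H0  best=H0
  + 207.14.192.168/29 (H2) depth=29
  + 207.0.0.0/8 (H0) depth=8
  ? 207.0.8.153  path d0:-→d1:-→d2:-→d3:-→d4:-→d5:-→d6:-→d7:-→d8:H0→d9:-→d10:-→d11:-→d12:-  best=H0
  + 0.0.0.0/0 (H1) depth=0
  ? 17.200.146.27  path d0:H1  best=H1
  del 0.0.0.0/0 (clear depth 0)
  + 236.248.0.0/16 (H1) depth=16
  ? 236.248.116.47  path d0:-→d1:-→d2:-→d3:-→d4:-→d5:-→d6:-→d7:-→d8:-→d9:-→d10:-→d11:-→d12:-→d13:-→d14:-→d15:-→d16:H1→d17:-→d18:-→d19:-→d20:H0  best=H0
  + 236.0.0.0/8 (H2) depth=8
  ? 207.14.192.169  path d0:-→d1:-→d2:-→d3:-→d4:-→d5:-→d6:-→d7:-→d8:H0→d9:-→d10:-→d11:-→d12:-→d13:-→d14:-→d15:-→d16:-→d17:-→d18:-→d19:-→d20:-→d21:-→d22:-→d23:-→d24:-→d25:-→d26:-→d27:-→d28:-→d29:H2  best=H2
  ? 236.0.0.5  path d0:-→d1:-→d2:-→d3:-→d4:-→d5:-→d6:-→d7:-→d8:H2  best=H2
  del 236.248.0.0/16 (clear depth 16)
  ? 236.0.1.47  path d0:-→d1:-→d2:-→d3:-→d4:-→d5:-→d6:-→d7:-→d8:H2  best=H2
  + 0.0.0.0/0 (H1) depth=0
  del 207.0.0.0/8 (clear depth 8)
  ? 236.44.245.61  path d0:H1→d1:-→d2:-→d3:-→d4:-→d5:-→d6:-→d7:-→d8:H2  best=H2
  + 236.248.112.0/20 (H2) depth=20
  del 0.0.0.0/0 (clear depth 0)
  + 207.0.0.0/8 (H1) depth=8
  + 0.0.0.0/0 (H1) depth=0
  + 236.248.121.0/24 (H2) depth=24
  + 236.248.0.0/15 (H2) depth=15
  ? 207.14.192.175  path d0:H1→d1:-→d2:-→d3:-→d4:-→d5:-→d6:-→d7:-→d8:H1→d9:-→d10:-→d11:-→d12:-→d13:-→d14:-→d15:-→d16:-→d17:-→d18:-→d19:-→d20:-→d21:-→d22:-→d23:-→d24:-→d25:-→d26:-→d27:-→d28:-→d29:H2  best=H2
  ? 236.248.121.3  path d0:H1→d1:-→d2:-→d3:-→d4:-→d5:-→d6:-→d7:-→d8:H2→d9:-→d10:-→d11:-→d12:-→d13:-→d14:-→d15:H2→d16:-→d17:-→d18:-→d19:-→d20:H2→d21:-→d22:-→d23:-→d24:H2  best=H2
  + 17.95.232.64/26 (H1) depth=26
  ? 207.14.192.169  path d0:H1→d1:-→d2:-→d3:-→d4:-→d5:-→d6:-→d7:-→d8:H1→d9:-→d10:-→d11:-→d12:-→d13:-→d14:-→d15:-→d16:-→d17:-→d18:-→d19:-→d20:-→d21:-→d22:-→d23:-→d24:-→d25:-→d26:-→d27:-→d28:-→d29:H2  best=H2
  + 236.240.0.0/12 (H0) depth=12
  + 30.76.0.0/15 (H0) depth=15
  del 17.95.232.64/26 (clear depth 26)

== LOOKUPS ==
["H0","H0","H1","H0","H2","H2","H2","H2","H2","H2","H2"]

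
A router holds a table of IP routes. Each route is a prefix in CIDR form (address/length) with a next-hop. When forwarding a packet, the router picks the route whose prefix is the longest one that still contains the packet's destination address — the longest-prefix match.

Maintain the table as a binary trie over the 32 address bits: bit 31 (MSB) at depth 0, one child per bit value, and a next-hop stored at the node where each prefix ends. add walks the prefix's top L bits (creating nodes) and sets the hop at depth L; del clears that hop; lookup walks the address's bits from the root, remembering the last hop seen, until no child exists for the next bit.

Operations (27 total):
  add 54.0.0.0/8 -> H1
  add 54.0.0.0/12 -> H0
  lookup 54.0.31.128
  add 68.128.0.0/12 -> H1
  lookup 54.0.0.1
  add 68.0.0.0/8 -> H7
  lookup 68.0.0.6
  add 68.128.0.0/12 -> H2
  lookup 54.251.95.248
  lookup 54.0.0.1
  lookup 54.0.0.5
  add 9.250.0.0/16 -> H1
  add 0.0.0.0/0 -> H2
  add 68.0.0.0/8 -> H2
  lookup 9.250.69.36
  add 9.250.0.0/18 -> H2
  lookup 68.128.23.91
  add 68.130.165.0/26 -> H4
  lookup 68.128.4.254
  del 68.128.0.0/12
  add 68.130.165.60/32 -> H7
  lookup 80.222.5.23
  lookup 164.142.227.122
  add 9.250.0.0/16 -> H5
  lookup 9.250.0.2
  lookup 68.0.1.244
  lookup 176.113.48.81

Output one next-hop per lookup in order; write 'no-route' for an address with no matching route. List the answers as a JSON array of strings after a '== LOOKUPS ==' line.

Apply in order:
  add 54.0.0.0/8 -> H1 at depth 8
  add 54.0.0.0/12 -> H0 at depth 12
  Q 54.0.31.128: descend 001101100000 ; hops seen [H1,H0] ; pick H0
  add 68.128.0.0/12 -> H1 at depth 12
  Q 54.0.0.1: descend 001101100000 ; hops seen [H1,H0] ; pick H0
  add 68.0.0.0/8 -> H7 at depth 8
  Q 68.0.0.6: descend 01000100 ; hops seen [H7] ; pick H7
  add 68.128.0.0/12 -> H2 at depth 12
  Q 54.251.95.248: descend 00110110 ; hops seen [H1] ; pick H1
  Q 54.0.0.1: descend 001101100000 ; hops seen [H1,H0] ; pick H0
  Q 54.0.0.5: descend 001101100000 ; hops seen [H1,H0] ; pick H0
  add 9.250.0.0/16 -> H1 at depth 16
  add 0.0.0.0/0 -> H2 at depth 0
  add 68.0.0.0/8 -> H2 at depth 8
  Q 9.250.69.36: descend 0000100111111010 ; hops seen [H2,H1] ; pick H1
  add 9.250.0.0/18 -> H2 at depth 18
  Q 68.128.23.91: descend 010001001000 ; hops seen [H2,H2,H2] ; pick H2
  add 68.130.165.0/26 -> H4 at depth 26
  Q 68.128.4.254: descend 01000100100000 ; hops seen [H2,H2,H2] ; pick H2
  - 68.128.0.0/12 clear@12
  add 68.130.165.60/32 -> H7 at depth 32
  Q 80.222.5.23: descend 010 ; hops seen [H2] ; pick H2
  Q 164.142.227.122: descend ε ; hops seen [H2] ; pick H2
  add 9.250.0.0/16 -> H5 at depth 16
  Q 9.250.0.2: descend 000010011111101000 ; hops seen [H2,H5,H2] ; pick H2
  Q 68.0.1.244: descend 01000100 ; hops seen [H2,H2] ; pick H2
  Q 176.113.48.81: descend ε ; hops seen [H2] ; pick H2

== LOOKUPS ==
["H0","H0","H7","H1","H0","H0","H1","H2","H2","H2","H2","H2","H2","H2"]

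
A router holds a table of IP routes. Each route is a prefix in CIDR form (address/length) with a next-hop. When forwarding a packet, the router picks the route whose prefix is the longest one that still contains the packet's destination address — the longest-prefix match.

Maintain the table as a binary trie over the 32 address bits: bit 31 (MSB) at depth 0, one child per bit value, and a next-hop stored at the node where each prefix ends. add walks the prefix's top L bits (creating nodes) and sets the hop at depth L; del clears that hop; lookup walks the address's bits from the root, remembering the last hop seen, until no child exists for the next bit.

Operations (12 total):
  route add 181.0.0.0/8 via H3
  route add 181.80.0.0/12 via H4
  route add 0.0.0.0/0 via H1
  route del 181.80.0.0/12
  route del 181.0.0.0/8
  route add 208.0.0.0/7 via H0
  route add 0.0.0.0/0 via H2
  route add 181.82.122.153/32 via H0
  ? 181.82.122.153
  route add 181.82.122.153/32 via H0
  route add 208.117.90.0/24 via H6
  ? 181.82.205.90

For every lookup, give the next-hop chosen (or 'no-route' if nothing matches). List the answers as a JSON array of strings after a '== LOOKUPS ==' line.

Trace:
  + 181.0.0.0/8 (H3) depth=8
  + 181.80.0.0/12 (H4) depth=12
  + 0.0.0.0/0 (H1) depth=0
  del 181.80.0.0/12 (clear depth 12)
  del 181.0.0.0/8 (clear depth 8)
  + 208.0.0.0/7 (H0) depth=7
  + 0.0.0.0/0 (H2) depth=0
  + 181.82.122.153/32 (H0) depth=32
  lookup 181.82.122.153: bits 10110101010100100111101010011001 walk d0:H2→d1:-→d2:-→d3:-→d4:-→d5:-→d6:-→d7:-→d8:-→d9:-→d10:-→d11:-→d12:-→d13:-→d14:-→d15:-→d16:-→d17:-→d18:-→d19:-→d20:-→d21:-→d22:-→d23:-→d24:-→d25:-→d26:-→d27:-→d28:-→d29:-→d30:-→d31:-→d32:H0 -> H0
  + 181.82.122.153/32 (H0) depth=32
  + 208.117.90.0/24 (H6) depth=24
  lookup 181.82.205.90: bits 1011010101010010 walk d0:H2→d1:-→d2:-→d3:-→d4:-→d5:-→d6:-→d7:-→d8:-→d9:-→d10:-→d11:-→d12:-→d13:-→d14:-→d15:-→d16:- -> H2

== LOOKUPS ==
["H0","H2"]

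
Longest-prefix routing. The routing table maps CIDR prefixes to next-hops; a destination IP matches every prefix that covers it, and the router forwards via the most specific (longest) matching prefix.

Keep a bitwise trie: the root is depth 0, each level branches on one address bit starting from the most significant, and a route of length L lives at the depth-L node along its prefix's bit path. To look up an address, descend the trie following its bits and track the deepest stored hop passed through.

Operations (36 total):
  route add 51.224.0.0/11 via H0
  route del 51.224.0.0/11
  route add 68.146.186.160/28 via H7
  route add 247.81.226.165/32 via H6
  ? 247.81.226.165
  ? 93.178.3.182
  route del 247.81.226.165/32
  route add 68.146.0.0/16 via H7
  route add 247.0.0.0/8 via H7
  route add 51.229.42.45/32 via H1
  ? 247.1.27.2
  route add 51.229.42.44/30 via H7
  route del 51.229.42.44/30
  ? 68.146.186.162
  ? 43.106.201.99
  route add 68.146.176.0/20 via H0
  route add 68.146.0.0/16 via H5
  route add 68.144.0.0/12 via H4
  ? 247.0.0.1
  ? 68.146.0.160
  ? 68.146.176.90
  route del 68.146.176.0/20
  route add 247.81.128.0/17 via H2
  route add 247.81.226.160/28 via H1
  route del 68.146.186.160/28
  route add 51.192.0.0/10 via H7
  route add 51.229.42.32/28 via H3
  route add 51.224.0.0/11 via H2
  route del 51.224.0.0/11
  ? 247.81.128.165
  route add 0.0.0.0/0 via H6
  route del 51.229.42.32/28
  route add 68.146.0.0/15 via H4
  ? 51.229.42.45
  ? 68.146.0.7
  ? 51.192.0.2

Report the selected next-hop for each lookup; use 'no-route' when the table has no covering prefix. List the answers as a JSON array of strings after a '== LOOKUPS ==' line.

Trace:
  add 51.224.0.0/11 -> H0 at depth 11
  del 51.224.0.0/11 (clear depth 11)
  add 68.146.186.160/28 -> H7 at depth 28
  add 247.81.226.165/32 -> H6 at depth 32
  ? 247.81.226.165  path d0:-→d1:-→d2:-→d3:-→d4:-→d5:-→d6:-→d7:-→d8:-→d9:-→d10:-→d11:-→d12:-→d13:-→d14:-→d15:-→d16:-→d17:-→d18:-→d19:-→d20:-→d21:-→d22:-→d23:-→d24:-→d25:-→d26:-→d27:-→d28:-→d29:-→d30:-→d31:-→d32:H6  best=H6
  ? 93.178.3.182  path d0:-→d1:-→d2:-→d3:-  best=no-route
  del 247.81.226.165/32 (clear depth 32)
  add 68.146.0.0/16 -> H7 at depth 16
  add 247.0.0.0/8 -> H7 at depth 8
  add 51.229.42.45/32 -> H1 at depth 32
  ? 247.1.27.2  path d0:-→d1:-→d2:-→d3:-→d4:-→d5:-→d6:-→d7:-→d8:H7→d9:-  best=H7
  add 51.229.42.44/30 -> H7 at depth 30
  del 51.229.42.44/30 (clear depth 30)
  ? 68.146.186.162  path d0:-→d1:-→d2:-→d3:-→d4:-→d5:-→d6:-→d7:-→d8:-→d9:-→d10:-→d11:-→d12:-→d13:-→d14:-→d15:-→d16:H7→d17:-→d18:-→d19:-→d20:-→d21:-→d22:-→d23:-→d24:-→d25:-→d26:-→d27:-→d28:H7  best=H7
  ? 43.106.201.99  path d0:-→d1:-→d2:-→d3:-  best=no-route
  add 68.146.176.0/20 -> H0 at depth 20
  add 68.146.0.0/16 -> H5 at depth 16
  add 68.144.0.0/12 -> H4 at depth 12
  ? 247.0.0.1  path d0:-→d1:-→d2:-→d3:-→d4:-→d5:-→d6:-→d7:-→d8:H7→d9:-  best=H7
  ? 68.146.0.160  path d0:-→d1:-→d2:-→d3:-→d4:-→d5:-→d6:-→d7:-→d8:-→d9:-→d10:-→d11:-→d12:H4→d13:-→d14:-→d15:-→d16:H5  best=H5
  ? 68.146.176.90  path d0:-→d1:-→d2:-→d3:-→d4:-→d5:-→d6:-→d7:-→d8:-→d9:-→d10:-→d11:-→d12:H4→d13:-→d14:-→d15:-→d16:H5→d17:-→d18:-→d19:-→d20:H0  best=H0
  del 68.146.176.0/20 (clear depth 20)
  add 247.81.128.0/17 -> H2 at depth 17
  add 247.81.226.160/28 -> H1 at depth 28
  del 68.146.186.160/28 (clear depth 28)
  add 51.192.0.0/10 -> H7 at depth 10
  add 51.229.42.32/28 -> H3 at depth 28
  add 51.224.0.0/11 -> H2 at depth 11
  del 51.224.0.0/11 (clear depth 11)
  ? 247.81.128.165  path d0:-→d1:-→d2:-→d3:-→d4:-→d5:-→d6:-→d7:-→d8:H7→d9:-→d10:-→d11:-→d12:-→d13:-→d14:-→d15:-→d16:-→d17:H2  best=H2
  add 0.0.0.0/0 -> H6 at depth 0
  del 51.229.42.32/28 (clear depth 28)
  add 68.146.0.0/15 -> H4 at depth 15
  ? 51.229.42.45  path d0:H6→d1:-→d2:-→d3:-→d4:-→d5:-→d6:-→d7:-→d8:-→d9:-→d10:H7→d11:-→d12:-→d13:-→d14:-→d15:-→d16:-→d17:-→d18:-→d19:-→d20:-→d21:-→d22:-→d23:-→d24:-→d25:-→d26:-→d27:-→d28:-→d29:-→d30:-→d31:-→d32:H1  best=H1
  ? 68.146.0.7  path d0:H6→d1:-→d2:-→d3:-→d4:-→d5:-→d6:-→d7:-→d8:-→d9:-→d10:-→d11:-→d12:H4→d13:-→d14:-→d15:H4→d16:H5  best=H5
  ? 51.192.0.2  path d0:H6→d1:-→d2:-→d3:-→d4:-→d5:-→d6:-→d7:-→d8:-→d9:-→d10:H7  best=H7

== LOOKUPS ==
["H6","no-route","H7","H7","no-route","H7","H5","H0","H2","H1","H5","H7"]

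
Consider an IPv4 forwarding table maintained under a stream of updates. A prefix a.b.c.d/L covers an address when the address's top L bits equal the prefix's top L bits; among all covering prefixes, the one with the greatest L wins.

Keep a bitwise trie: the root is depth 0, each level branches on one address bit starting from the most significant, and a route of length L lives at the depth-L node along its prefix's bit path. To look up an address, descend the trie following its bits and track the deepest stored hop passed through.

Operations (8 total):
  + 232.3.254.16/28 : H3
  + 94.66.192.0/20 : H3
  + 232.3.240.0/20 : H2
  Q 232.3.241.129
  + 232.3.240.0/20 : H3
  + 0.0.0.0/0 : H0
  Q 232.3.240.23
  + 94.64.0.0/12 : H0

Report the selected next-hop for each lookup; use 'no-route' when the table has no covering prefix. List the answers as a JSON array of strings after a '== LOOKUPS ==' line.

Apply in order:
  + 232.3.254.16/28 (H3) depth=28
  + 94.66.192.0/20 (H3) depth=20
  + 232.3.240.0/20 (H2) depth=20
  lookup 232.3.241.129: bits 11101000000000111111 walk d0:-→d1:-→d2:-→d3:-→d4:-→d5:-→d6:-→d7:-→d8:-→d9:-→d10:-→d11:-→d12:-→d13:-→d14:-→d15:-→d16:-→d17:-→d18:-→d19:-→d20:H2 -> H2
  + 232.3.240.0/20 (H3) depth=20
  + 0.0.0.0/0 (H0) depth=0
  lookup 232.3.240.23: bits 11101000000000111111 walk d0:H0→d1:-→d2:-→d3:-→d4:-→d5:-→d6:-→d7:-→d8:-→d9:-→d10:-→d11:-→d12:-→d13:-→d14:-→d15:-→d16:-→d17:-→d18:-→d19:-→d20:H3 -> H3
  + 94.64.0.0/12 (H0) depth=12

== LOOKUPS ==
["H2","H3"]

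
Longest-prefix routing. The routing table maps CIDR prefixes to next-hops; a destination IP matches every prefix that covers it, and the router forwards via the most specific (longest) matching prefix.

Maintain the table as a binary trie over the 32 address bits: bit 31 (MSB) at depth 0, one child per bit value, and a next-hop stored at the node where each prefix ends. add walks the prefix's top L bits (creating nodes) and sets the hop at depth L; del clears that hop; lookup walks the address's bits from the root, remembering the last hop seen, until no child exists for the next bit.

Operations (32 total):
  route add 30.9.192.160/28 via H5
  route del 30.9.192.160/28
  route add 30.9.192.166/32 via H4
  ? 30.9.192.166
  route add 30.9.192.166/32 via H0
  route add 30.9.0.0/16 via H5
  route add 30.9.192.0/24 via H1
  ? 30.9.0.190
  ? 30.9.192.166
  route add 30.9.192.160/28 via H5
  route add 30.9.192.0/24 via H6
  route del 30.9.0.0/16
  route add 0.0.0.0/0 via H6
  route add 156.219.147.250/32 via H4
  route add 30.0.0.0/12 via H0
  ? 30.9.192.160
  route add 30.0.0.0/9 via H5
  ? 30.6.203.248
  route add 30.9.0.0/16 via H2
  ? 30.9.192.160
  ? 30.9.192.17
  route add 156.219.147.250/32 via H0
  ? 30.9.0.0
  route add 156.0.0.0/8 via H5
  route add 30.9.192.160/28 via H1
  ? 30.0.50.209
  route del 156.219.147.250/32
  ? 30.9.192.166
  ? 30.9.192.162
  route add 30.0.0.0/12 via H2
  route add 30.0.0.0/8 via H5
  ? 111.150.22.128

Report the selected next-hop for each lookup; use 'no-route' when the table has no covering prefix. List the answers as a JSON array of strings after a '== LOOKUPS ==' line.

Process each operation:
  + 30.9.192.160/28 (H5) depth=28
  del 30.9.192.160/28 (clear depth 28)
  + 30.9.192.166/32 (H4) depth=32
  ? 30.9.192.166  path d0:-→d1:-→d2:-→d3:-→d4:-→d5:-→d6:-→d7:-→d8:-→d9:-→d10:-→d11:-→d12:-→d13:-→d14:-→d15:-→d16:-→d17:-→d18:-→d19:-→d20:-→d21:-→d22:-→d23:-→d24:-→d25:-→d26:-→d27:-→d28:-→d29:-→d30:-→d31:-→d32:H4  best=H4
  + 30.9.192.166/32 (H0) depth=32
  + 30.9.0.0/16 (H5) depth=16
  + 30.9.192.0/24 (H1) depth=24
  ? 30.9.0.190  path d0:-→d1:-→d2:-→d3:-→d4:-→d5:-→d6:-→d7:-→d8:-→d9:-→d10:-→d11:-→d12:-→d13:-→d14:-→d15:-→d16:H5  best=H5
  ? 30.9.192.166  path d0:-→d1:-→d2:-→d3:-→d4:-→d5:-→d6:-→d7:-→d8:-→d9:-→d10:-→d11:-→d12:-→d13:-→d14:-→d15:-→d16:H5→d17:-→d18:-→d19:-→d20:-→d21:-→d22:-→d23:-→d24:H1→d25:-→d26:-→d27:-→d28:-→d29:-→d30:-→d31:-→d32:H0  best=H0
  + 30.9.192.160/28 (H5) depth=28
  + 30.9.192.0/24 (H6) depth=24
  del 30.9.0.0/16 (clear depth 16)
  + 0.0.0.0/0 (H6) depth=0
  + 156.219.147.250/32 (H4) depth=32
  + 30.0.0.0/12 (H0) depth=12
  ? 30.9.192.160  path d0:H6→d1:-→d2:-→d3:-→d4:-→d5:-→d6:-→d7:-→d8:-→d9:-→d10:-→d11:-→d12:H0→d13:-→d14:-→d15:-→d16:-→d17:-→d18:-→d19:-→d20:-→d21:-→d22:-→d23:-→d24:H6→d25:-→d26:-→d27:-→d28:H5→d29:-  best=H5
  + 30.0.0.0/9 (H5) depth=9
  ? 30.6.203.248  path d0:H6→d1:-→d2:-→d3:-→d4:-→d5:-→d6:-→d7:-→d8:-→d9:H5→d10:-→d11:-→d12:H0  best=H0
  + 30.9.0.0/16 (H2) depth=16
  ? 30.9.192.160  path d0:H6→d1:-→d2:-→d3:-→d4:-→d5:-→d6:-→d7:-→d8:-→d9:H5→d10:-→d11:-→d12:H0→d13:-→d14:-→d15:-→d16:H2→d17:-→d18:-→d19:-→d20:-→d21:-→d22:-→d23:-→d24:H6→d25:-→d26:-→d27:-→d28:H5→d29:-  best=H5
  ? 30.9.192.17  path d0:H6→d1:-→d2:-→d3:-→d4:-→d5:-→d6:-→d7:-→d8:-→d9:H5→d10:-→d11:-→d12:H0→d13:-→d14:-→d15:-→d16:H2→d17:-→d18:-→d19:-→d20:-→d21:-→d22:-→d23:-→d24:H6  best=H6
  + 156.219.147.250/32 (H0) depth=32
  ? 30.9.0.0  path d0:H6→d1:-→d2:-→d3:-→d4:-→d5:-→d6:-→d7:-→d8:-→d9:H5→d10:-→d11:-→d12:H0→d13:-→d14:-→d15:-→d16:H2  best=H2
  + 156.0.0.0/8 (H5) depth=8
  + 30.9.192.160/28 (H1) depth=28
  ? 30.0.50.209  path d0:H6→d1:-→d2:-→d3:-→d4:-→d5:-→d6:-→d7:-→d8:-→d9:H5→d10:-→d11:-→d12:H0  best=H0
  del 156.219.147.250/32 (clear depth 32)
  ? 30.9.192.166  path d0:H6→d1:-→d2:-→d3:-→d4:-→d5:-→d6:-→d7:-→d8:-→d9:H5→d10:-→d11:-→d12:H0→d13:-→d14:-→d15:-→d16:H2→d17:-→d18:-→d19:-→d20:-→d21:-→d22:-→d23:-→d24:H6→d25:-→d26:-→d27:-→d28:H1→d29:-→d30:-→d31:-→d32:H0  best=H0
  ? 30.9.192.162  path d0:H6→d1:-→d2:-→d3:-→d4:-→d5:-→d6:-→d7:-→d8:-→d9:H5→d10:-→d11:-→d12:H0→d13:-→d14:-→d15:-→d16:H2→d17:-→d18:-→d19:-→d20:-→d21:-→d22:-→d23:-→d24:H6→d25:-→d26:-→d27:-→d28:H1→d29:-  best=H1
  + 30.0.0.0/12 (H2) depth=12
  + 30.0.0.0/8 (H5) depth=8
  ? 111.150.22.128  path d0:H6→d1:-  best=H6

== LOOKUPS ==
["H4","H5","H0","H5","H0","H5","H6","H2","H0","H0","H1","H6"]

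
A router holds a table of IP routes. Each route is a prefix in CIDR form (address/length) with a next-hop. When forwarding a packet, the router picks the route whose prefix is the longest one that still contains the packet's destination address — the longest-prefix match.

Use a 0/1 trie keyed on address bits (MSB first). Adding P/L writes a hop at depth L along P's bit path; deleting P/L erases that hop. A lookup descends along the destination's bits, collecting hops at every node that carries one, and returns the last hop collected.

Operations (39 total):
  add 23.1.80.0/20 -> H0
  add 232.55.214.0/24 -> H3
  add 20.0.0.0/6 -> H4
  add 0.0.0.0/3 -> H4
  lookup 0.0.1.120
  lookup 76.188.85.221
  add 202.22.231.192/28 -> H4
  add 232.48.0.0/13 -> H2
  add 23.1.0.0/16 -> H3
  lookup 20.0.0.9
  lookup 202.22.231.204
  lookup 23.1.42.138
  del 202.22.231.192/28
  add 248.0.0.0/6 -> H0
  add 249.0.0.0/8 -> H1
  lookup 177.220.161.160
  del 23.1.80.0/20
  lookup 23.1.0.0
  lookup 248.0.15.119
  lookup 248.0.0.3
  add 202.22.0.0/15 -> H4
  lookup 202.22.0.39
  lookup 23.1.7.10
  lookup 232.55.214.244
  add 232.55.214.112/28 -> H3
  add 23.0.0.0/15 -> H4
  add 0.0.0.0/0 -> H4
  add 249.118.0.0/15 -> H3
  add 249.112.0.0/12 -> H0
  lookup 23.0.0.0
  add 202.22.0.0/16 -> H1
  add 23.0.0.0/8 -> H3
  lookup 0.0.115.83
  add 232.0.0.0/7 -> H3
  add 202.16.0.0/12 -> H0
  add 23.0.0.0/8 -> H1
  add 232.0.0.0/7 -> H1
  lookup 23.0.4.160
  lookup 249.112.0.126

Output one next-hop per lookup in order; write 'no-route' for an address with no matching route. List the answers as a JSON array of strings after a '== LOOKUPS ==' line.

Trace:
  add 23.1.80.0/20 -> H0 at depth 20
  add 232.55.214.0/24 -> H3 at depth 24
  add 20.0.0.0/6 -> H4 at depth 6
  add 0.0.0.0/3 -> H4 at depth 3
  Q 0.0.1.120: descend 000 ; hops seen [H4] ; pick H4
  Q 76.188.85.221: descend 0 ; hops seen [∅] ; pick no-route
  add 202.22.231.192/28 -> H4 at depth 28
  add 232.48.0.0/13 -> H2 at depth 13
  add 23.1.0.0/16 -> H3 at depth 16
  Q 20.0.0.9: descend 000101 ; hops seen [H4,H4] ; pick H4
  Q 202.22.231.204: descend 1100101000010110111001111100 ; hops seen [H4] ; pick H4
  Q 23.1.42.138: descend 00010111000000010 ; hops seen [H4,H4,H3] ; pick H3
  del 202.22.231.192/28 (clear depth 28)
  add 248.0.0.0/6 -> H0 at depth 6
  add 249.0.0.0/8 -> H1 at depth 8
  Q 177.220.161.160: descend 1 ; hops seen [∅] ; pick no-route
  del 23.1.80.0/20 (clear depth 20)
  Q 23.1.0.0: descend 00010111000000010 ; hops seen [H4,H4,H3] ; pick H3
  Q 248.0.15.119: descend 1111100 ; hops seen [H0] ; pick H0
  Q 248.0.0.3: descend 1111100 ; hops seen [H0] ; pick H0
  add 202.22.0.0/15 -> H4 at depth 15
  Q 202.22.0.39: descend 1100101000010110 ; hops seen [H4] ; pick H4
  Q 23.1.7.10: descend 00010111000000010 ; hops seen [H4,H4,H3] ; pick H3
  Q 232.55.214.244: descend 111010000011011111010110 ; hops seen [H2,H3] ; pick H3
  add 232.55.214.112/28 -> H3 at depth 28
  add 23.0.0.0/15 -> H4 at depth 15
  add 0.0.0.0/0 -> H4 at depth 0
  add 249.118.0.0/15 -> H3 at depth 15
  add 249.112.0.0/12 -> H0 at depth 12
  Q 23.0.0.0: descend 000101110000000 ; hops seen [H4,H4,H4,H4] ; pick H4
  add 202.22.0.0/16 -> H1 at depth 16
  add 23.0.0.0/8 -> H3 at depth 8
  Q 0.0.115.83: descend 000 ; hops seen [H4,H4] ; pick H4
  add 232.0.0.0/7 -> H3 at depth 7
  add 202.16.0.0/12 -> H0 at depth 12
  add 23.0.0.0/8 -> H1 at depth 8
  add 232.0.0.0/7 -> H1 at depth 7
  Q 23.0.4.160: descend 000101110000000 ; hops seen [H4,H4,H4,H1,H4] ; pick H4
  Q 249.112.0.126: descend 1111100101110 ; hops seen [H4,H0,H1,H0] ; pick H0

== LOOKUPS ==
["H4","no-route","H4","H4","H3","no-route","H3","H0","H0","H4","H3","H3","H4","H4","H4","H0"]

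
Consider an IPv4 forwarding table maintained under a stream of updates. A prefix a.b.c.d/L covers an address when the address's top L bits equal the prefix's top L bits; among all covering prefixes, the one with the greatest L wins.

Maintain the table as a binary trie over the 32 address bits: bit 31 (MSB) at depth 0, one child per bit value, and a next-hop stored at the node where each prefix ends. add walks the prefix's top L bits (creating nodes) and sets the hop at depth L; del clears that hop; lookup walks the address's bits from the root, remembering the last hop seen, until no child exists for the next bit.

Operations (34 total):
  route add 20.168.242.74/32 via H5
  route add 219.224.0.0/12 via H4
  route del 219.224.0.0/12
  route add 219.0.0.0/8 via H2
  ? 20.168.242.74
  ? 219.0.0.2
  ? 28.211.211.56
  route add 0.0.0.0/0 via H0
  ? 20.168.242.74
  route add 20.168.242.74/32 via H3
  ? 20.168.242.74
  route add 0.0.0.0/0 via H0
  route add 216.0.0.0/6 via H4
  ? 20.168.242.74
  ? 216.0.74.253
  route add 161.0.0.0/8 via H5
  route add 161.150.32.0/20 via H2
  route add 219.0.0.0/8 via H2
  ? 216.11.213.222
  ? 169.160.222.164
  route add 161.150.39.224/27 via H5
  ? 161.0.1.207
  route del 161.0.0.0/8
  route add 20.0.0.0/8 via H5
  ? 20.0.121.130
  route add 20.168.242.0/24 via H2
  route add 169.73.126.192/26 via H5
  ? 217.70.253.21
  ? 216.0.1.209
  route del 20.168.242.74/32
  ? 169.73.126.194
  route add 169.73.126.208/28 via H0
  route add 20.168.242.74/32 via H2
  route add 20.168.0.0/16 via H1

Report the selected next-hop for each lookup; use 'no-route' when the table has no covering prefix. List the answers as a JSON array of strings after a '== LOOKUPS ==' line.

Trace:
  + 20.168.242.74/32 (H5) depth=32
  + 219.224.0.0/12 (H4) depth=12
  del 219.224.0.0/12 (clear depth 12)
  + 219.0.0.0/8 (H2) depth=8
  Q 20.168.242.74: descend 00010100101010001111001001001010 ; hops seen [H5] ; pick H5
  Q 219.0.0.2: descend 11011011 ; hops seen [H2] ; pick H2
  Q 28.211.211.56: descend 0001 ; hops seen [∅] ; pick no-route
  + 0.0.0.0/0 (H0) depth=0
  Q 20.168.242.74: descend 00010100101010001111001001001010 ; hops seen [H0,H5] ; pick H5
  + 20.168.242.74/32 (H3) depth=32
  Q 20.168.242.74: descend 00010100101010001111001001001010 ; hops seen [H0,H3] ; pick H3
  + 0.0.0.0/0 (H0) depth=0
  + 216.0.0.0/6 (H4) depth=6
  Q 20.168.242.74: descend 00010100101010001111001001001010 ; hops seen [H0,H3] ; pick H3
  Q 216.0.74.253: descend 110110 ; hops seen [H0,H4] ; pick H4
  + 161.0.0.0/8 (H5) depth=8
  + 161.150.32.0/20 (H2) depth=20
  + 219.0.0.0/8 (H2) depth=8
  Q 216.11.213.222: descend 110110 ; hops seen [H0,H4] ; pick H4
  Q 169.160.222.164: descend 1010 ; hops seen [H0] ; pick H0
  + 161.150.39.224/27 (H5) depth=27
  Q 161.0.1.207: descend 10100001 ; hops seen [H0,H5] ; pick H5
  del 161.0.0.0/8 (clear depth 8)
  + 20.0.0.0/8 (H5) depth=8
  Q 20.0.121.130: descend 00010100 ; hops seen [H0,H5] ; pick H5
  + 20.168.242.0/24 (H2) depth=24
  + 169.73.126.192/26 (H5) depth=26
  Q 217.70.253.21: descend 110110 ; hops seen [H0,H4] ; pick H4
  Q 216.0.1.209: descend 110110 ; hops seen [H0,H4] ; pick H4
  del 20.168.242.74/32 (clear depth 32)
  Q 169.73.126.194: descend 10101001010010010111111011 ; hops seen [H0,H5] ; pick H5
  + 169.73.126.208/28 (H0) depth=28
  + 20.168.242.74/32 (H2) depth=32
  + 20.168.0.0/16 (H1) depth=16

== LOOKUPS ==
["H5","H2","no-route","H5","H3","H3","H4","H4","H0","H5","H5","H4","H4","H5"]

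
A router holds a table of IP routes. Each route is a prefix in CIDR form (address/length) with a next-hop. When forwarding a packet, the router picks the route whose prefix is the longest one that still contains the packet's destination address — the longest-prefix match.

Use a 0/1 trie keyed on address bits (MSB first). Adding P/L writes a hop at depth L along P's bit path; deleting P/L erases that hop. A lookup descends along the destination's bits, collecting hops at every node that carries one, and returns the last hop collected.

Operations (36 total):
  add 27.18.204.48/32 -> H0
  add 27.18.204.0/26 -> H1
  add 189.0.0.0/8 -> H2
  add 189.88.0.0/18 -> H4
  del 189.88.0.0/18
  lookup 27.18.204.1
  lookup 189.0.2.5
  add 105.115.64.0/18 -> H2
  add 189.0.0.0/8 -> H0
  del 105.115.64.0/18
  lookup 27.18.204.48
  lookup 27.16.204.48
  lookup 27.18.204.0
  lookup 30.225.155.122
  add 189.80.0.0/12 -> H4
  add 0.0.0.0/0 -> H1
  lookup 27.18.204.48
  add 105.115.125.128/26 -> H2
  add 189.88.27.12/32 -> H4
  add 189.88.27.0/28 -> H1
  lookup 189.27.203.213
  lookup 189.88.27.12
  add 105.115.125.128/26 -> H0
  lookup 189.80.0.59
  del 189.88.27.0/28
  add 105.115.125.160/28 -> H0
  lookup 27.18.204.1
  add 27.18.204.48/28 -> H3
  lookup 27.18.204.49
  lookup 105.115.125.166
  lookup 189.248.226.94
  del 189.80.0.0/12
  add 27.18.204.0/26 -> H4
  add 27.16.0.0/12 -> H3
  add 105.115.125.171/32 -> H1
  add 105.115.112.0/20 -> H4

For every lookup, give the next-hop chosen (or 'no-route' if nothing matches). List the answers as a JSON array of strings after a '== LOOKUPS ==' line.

Apply in order:
  add 27.18.204.48/32 -> H0 at depth 32
  add 27.18.204.0/26 -> H1 at depth 26
  add 189.0.0.0/8 -> H2 at depth 8
  add 189.88.0.0/18 -> H4 at depth 18
  del 189.88.0.0/18 (clear depth 18)
  Q 27.18.204.1: descend 00011011000100101100110000 ; hops seen [H1] ; pick H1
  Q 189.0.2.5: descend 101111010 ; hops seen [H2] ; pick H2
  add 105.115.64.0/18 -> H2 at depth 18
  add 189.0.0.0/8 -> H0 at depth 8
  del 105.115.64.0/18 (clear depth 18)
  Q 27.18.204.48: descend 00011011000100101100110000110000 ; hops seen [H1,H0] ; pick H0
  Q 27.16.204.48: descend 00011011000100 ; hops seen [∅] ; pick no-route
  Q 27.18.204.0: descend 00011011000100101100110000 ; hops seen [H1] ; pick H1
  Q 30.225.155.122: descend 00011 ; hops seen [∅] ; pick no-route
  add 189.80.0.0/12 -> H4 at depth 12
  add 0.0.0.0/0 -> H1 at depth 0
  Q 27.18.204.48: descend 00011011000100101100110000110000 ; hops seen [H1,H1,H0] ; pick H0
  add 105.115.125.128/26 -> H2 at depth 26
  add 189.88.27.12/32 -> H4 at depth 32
  add 189.88.27.0/28 -> H1 at depth 28
  Q 189.27.203.213: descend 101111010 ; hops seen [H1,H0] ; pick H0
  Q 189.88.27.12: descend 10111101010110000001101100001100 ; hops seen [H1,H0,H4,H1,H4] ; pick H4
  add 105.115.125.128/26 -> H0 at depth 26
  Q 189.80.0.59: descend 101111010101 ; hops seen [H1,H0,H4] ; pick H4
  del 189.88.27.0/28 (clear depth 28)
  add 105.115.125.160/28 -> H0 at depth 28
  Q 27.18.204.1: descend 00011011000100101100110000 ; hops seen [H1,H1] ; pick H1
  add 27.18.204.48/28 -> H3 at depth 28
  Q 27.18.204.49: descend 0001101100010010110011000011000 ; hops seen [H1,H1,H3] ; pick H3
  Q 105.115.125.166: descend 0110100101110011011111011010 ; hops seen [H1,H0,H0] ; pick H0
  Q 189.248.226.94: descend 10111101 ; hops seen [H1,H0] ; pick H0
  del 189.80.0.0/12 (clear depth 12)
  add 27.18.204.0/26 -> H4 at depth 26
  add 27.16.0.0/12 -> H3 at depth 12
  add 105.115.125.171/32 -> H1 at depth 32
  add 105.115.112.0/20 -> H4 at depth 20

== LOOKUPS ==
["H1","H2","H0","no-route","H1","no-route","H0","H0","H4","H4","H1","H3","H0","H0"]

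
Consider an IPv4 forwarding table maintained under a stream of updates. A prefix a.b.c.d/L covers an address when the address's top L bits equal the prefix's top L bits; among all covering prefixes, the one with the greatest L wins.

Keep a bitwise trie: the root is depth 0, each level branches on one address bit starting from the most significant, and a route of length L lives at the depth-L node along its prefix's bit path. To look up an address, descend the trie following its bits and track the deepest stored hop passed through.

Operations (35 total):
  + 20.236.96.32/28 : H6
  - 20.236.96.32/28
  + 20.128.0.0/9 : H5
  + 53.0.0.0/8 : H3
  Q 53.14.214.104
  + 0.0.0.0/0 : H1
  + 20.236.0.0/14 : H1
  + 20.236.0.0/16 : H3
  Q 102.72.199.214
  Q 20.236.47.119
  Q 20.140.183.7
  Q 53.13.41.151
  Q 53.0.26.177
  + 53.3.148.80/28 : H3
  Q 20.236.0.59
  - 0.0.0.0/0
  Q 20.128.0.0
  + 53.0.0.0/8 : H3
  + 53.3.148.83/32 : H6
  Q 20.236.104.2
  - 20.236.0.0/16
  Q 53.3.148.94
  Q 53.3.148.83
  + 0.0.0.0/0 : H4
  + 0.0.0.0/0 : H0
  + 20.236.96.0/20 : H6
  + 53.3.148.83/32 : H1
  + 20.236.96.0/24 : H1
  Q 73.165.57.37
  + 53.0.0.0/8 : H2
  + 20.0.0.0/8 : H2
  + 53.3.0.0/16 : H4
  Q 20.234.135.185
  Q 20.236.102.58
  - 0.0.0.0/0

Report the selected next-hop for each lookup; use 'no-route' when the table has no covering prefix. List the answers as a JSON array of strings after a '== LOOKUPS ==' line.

Trace:
  + 20.236.96.32/28 (H6) depth=28
  - 20.236.96.32/28 clear@28
  + 20.128.0.0/9 (H5) depth=9
  + 53.0.0.0/8 (H3) depth=8
  lookup 53.14.214.104: bits 00110101 walk d0:-→d1:-→d2:-→d3:-→d4:-→d5:-→d6:-→d7:-→d8:H3 -> H3
  + 0.0.0.0/0 (H1) depth=0
  + 20.236.0.0/14 (H1) depth=14
  + 20.236.0.0/16 (H3) depth=16
  lookup 102.72.199.214: bits 0 walk d0:H1→d1:- -> H1
  lookup 20.236.47.119: bits 00010100111011000 walk d0:H1→d1:-→d2:-→d3:-→d4:-→d5:-→d6:-→d7:-→d8:-→d9:H5→d10:-→d11:-→d12:-→d13:-→d14:H1→d15:-→d16:H3→d17:- -> H3
  lookup 20.140.183.7: bits 000101001 walk d0:H1→d1:-→d2:-→d3:-→d4:-→d5:-→d6:-→d7:-→d8:-→d9:H5 -> H5
  lookup 53.13.41.151: bits 00110101 walk d0:H1→d1:-→d2:-→d3:-→d4:-→d5:-→d6:-→d7:-→d8:H3 -> H3
  lookup 53.0.26.177: bits 00110101 walk d0:H1→d1:-→d2:-→d3:-→d4:-→d5:-→d6:-→d7:-→d8:H3 -> H3
  + 53.3.148.80/28 (H3) depth=28
  lookup 20.236.0.59: bits 00010100111011000 walk d0:H1→d1:-→d2:-→d3:-→d4:-→d5:-→d6:-→d7:-→d8:-→d9:H5→d10:-→d11:-→d12:-→d13:-→d14:H1→d15:-→d16:H3→d17:- -> H3
  - 0.0.0.0/0 clear@0
  lookup 20.128.0.0: bits 000101001 walk d0:-→d1:-→d2:-→d3:-→d4:-→d5:-→d6:-→d7:-→d8:-→d9:H5 -> H5
  + 53.0.0.0/8 (H3) depth=8
  + 53.3.148.83/32 (H6) depth=32
  lookup 20.236.104.2: bits 00010100111011000110 walk d0:-→d1:-→d2:-→d3:-→d4:-→d5:-→d6:-→d7:-→d8:-→d9:H5→d10:-→d11:-→d12:-→d13:-→d14:H1→d15:-→d16:H3→d17:-→d18:-→d19:-→d20:- -> H3
  - 20.236.0.0/16 clear@16
  lookup 53.3.148.94: bits 0011010100000011100101000101 walk d0:-→d1:-→d2:-→d3:-→d4:-→d5:-→d6:-→d7:-→d8:H3→d9:-→d10:-→d11:-→d12:-→d13:-→d14:-→d15:-→d16:-→d17:-→d18:-→d19:-→d20:-→d21:-→d22:-→d23:-→d24:-→d25:-→d26:-→d27:-→d28:H3 -> H3
  lookup 53.3.148.83: bits 00110101000000111001010001010011 walk d0:-→d1:-→d2:-→d3:-→d4:-→d5:-→d6:-→d7:-→d8:H3→d9:-→d10:-→d11:-→d12:-→d13:-→d14:-→d15:-→d16:-→d17:-→d18:-→d19:-→d20:-→d21:-→d22:-→d23:-→d24:-→d25:-→d26:-→d27:-→d28:H3→d29:-→d30:-→d31:-→d32:H6 -> H6
  + 0.0.0.0/0 (H4) depth=0
  + 0.0.0.0/0 (H0) depth=0
  + 20.236.96.0/20 (H6) depth=20
  + 53.3.148.83/32 (H1) depth=32
  + 20.236.96.0/24 (H1) depth=24
  lookup 73.165.57.37: bits 0 walk d0:H0→d1:- -> H0
  + 53.0.0.0/8 (H2) depth=8
  + 20.0.0.0/8 (H2) depth=8
  + 53.3.0.0/16 (H4) depth=16
  lookup 20.234.135.185: bits 0001010011101 walk d0:H0→d1:-→d2:-→d3:-→d4:-→d5:-→d6:-→d7:-→d8:H2→d9:H5→d10:-→d11:-→d12:-→d13:- -> H5
  lookup 20.236.102.58: bits 000101001110110001100 walk d0:H0→d1:-→d2:-→d3:-→d4:-→d5:-→d6:-→d7:-→d8:H2→d9:H5→d10:-→d11:-→d12:-→d13:-→d14:H1→d15:-→d16:-→d17:-→d18:-→d19:-→d20:H6→d21:- -> H6
  - 0.0.0.0/0 clear@0

== LOOKUPS ==
["H3","H1","H3","H5","H3","H3","H3","H5","H3","H3","H6","H0","H5","H6"]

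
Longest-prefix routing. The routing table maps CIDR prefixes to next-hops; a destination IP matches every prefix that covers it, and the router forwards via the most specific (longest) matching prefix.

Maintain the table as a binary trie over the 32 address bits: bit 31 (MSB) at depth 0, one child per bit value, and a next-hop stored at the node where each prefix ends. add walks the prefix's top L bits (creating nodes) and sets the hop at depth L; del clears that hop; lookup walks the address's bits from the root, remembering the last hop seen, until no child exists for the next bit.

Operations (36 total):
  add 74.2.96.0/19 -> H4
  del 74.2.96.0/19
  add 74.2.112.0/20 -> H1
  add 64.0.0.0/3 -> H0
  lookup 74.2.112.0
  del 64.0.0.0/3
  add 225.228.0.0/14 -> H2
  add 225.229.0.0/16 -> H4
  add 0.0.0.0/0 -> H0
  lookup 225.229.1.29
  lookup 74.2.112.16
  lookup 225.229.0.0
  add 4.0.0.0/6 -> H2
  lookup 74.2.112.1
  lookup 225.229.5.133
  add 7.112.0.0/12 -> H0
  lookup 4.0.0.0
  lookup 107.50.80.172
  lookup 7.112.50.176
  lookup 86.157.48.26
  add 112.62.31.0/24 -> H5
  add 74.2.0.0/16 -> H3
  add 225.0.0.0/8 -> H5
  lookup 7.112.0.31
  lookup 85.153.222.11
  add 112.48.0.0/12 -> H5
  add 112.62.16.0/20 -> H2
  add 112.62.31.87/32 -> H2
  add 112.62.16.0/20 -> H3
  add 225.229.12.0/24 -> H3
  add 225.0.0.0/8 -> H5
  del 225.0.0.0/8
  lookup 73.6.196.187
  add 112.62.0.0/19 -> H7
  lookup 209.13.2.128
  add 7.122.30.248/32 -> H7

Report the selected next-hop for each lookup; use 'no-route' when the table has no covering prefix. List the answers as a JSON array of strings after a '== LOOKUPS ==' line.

Process each operation:
  add 74.2.96.0/19 -> H4 at depth 19
  del 74.2.96.0/19 (clear depth 19)
  add 74.2.112.0/20 -> H1 at depth 20
  add 64.0.0.0/3 -> H0 at depth 3
  lookup 74.2.112.0: bits 01001010000000100111 walk d0:-→d1:-→d2:-→d3:H0→d4:-→d5:-→d6:-→d7:-→d8:-→d9:-→d10:-→d11:-→d12:-→d13:-→d14:-→d15:-→d16:-→d17:-→d18:-→d19:-→d20:H1 -> H1
  del 64.0.0.0/3 (clear depth 3)
  add 225.228.0.0/14 -> H2 at depth 14
  add 225.229.0.0/16 -> H4 at depth 16
  add 0.0.0.0/0 -> H0 at depth 0
  lookup 225.229.1.29: bits 1110000111100101 walk d0:H0→d1:-→d2:-→d3:-→d4:-→d5:-→d6:-→d7:-→d8:-→d9:-→d10:-→d11:-→d12:-→d13:-→d14:H2→d15:-→d16:H4 -> H4
  lookup 74.2.112.16: bits 01001010000000100111 walk d0:H0→d1:-→d2:-→d3:-→d4:-→d5:-→d6:-→d7:-→d8:-→d9:-→d10:-→d11:-→d12:-→d13:-→d14:-→d15:-→d16:-→d17:-→d18:-→d19:-→d20:H1 -> H1
  lookup 225.229.0.0: bits 1110000111100101 walk d0:H0→d1:-→d2:-→d3:-→d4:-→d5:-→d6:-→d7:-→d8:-→d9:-→d10:-→d11:-→d12:-→d13:-→d14:H2→d15:-→d16:H4 -> H4
  add 4.0.0.0/6 -> H2 at depth 6
  lookup 74.2.112.1: bits 01001010000000100111 walk d0:H0→d1:-→d2:-→d3:-→d4:-→d5:-→d6:-→d7:-→d8:-→d9:-→d10:-→d11:-→d12:-→d13:-→d14:-→d15:-→d16:-→d17:-→d18:-→d19:-→d20:H1 -> H1
  lookup 225.229.5.133: bits 1110000111100101 walk d0:H0→d1:-→d2:-→d3:-→d4:-→d5:-→d6:-→d7:-→d8:-→d9:-→d10:-→d11:-→d12:-→d13:-→d14:H2→d15:-→d16:H4 -> H4
  add 7.112.0.0/12 -> H0 at depth 12
  lookup 4.0.0.0: bits 000001 walk d0:H0→d1:-→d2:-→d3:-→d4:-→d5:-→d6:H2 -> H2
  lookup 107.50.80.172: bits 01 walk d0:H0→d1:-→d2:- -> H0
  lookup 7.112.50.176: bits 000001110111 walk d0:H0→d1:-→d2:-→d3:-→d4:-→d5:-→d6:H2→d7:-→d8:-→d9:-→d10:-→d11:-→d12:H0 -> H0
  lookup 86.157.48.26: bits 010 walk d0:H0→d1:-→d2:-→d3:- -> H0
  add 112.62.31.0/24 -> H5 at depth 24
  add 74.2.0.0/16 -> H3 at depth 16
  add 225.0.0.0/8 -> H5 at depth 8
  lookup 7.112.0.31: bits 000001110111 walk d0:H0→d1:-→d2:-→d3:-→d4:-→d5:-→d6:H2→d7:-→d8:-→d9:-→d10:-→d11:-→d12:H0 -> H0
  lookup 85.153.222.11: bits 010 walk d0:H0→d1:-→d2:-→d3:- -> H0
  add 112.48.0.0/12 -> H5 at depth 12
  add 112.62.16.0/20 -> H2 at depth 20
  add 112.62.31.87/32 -> H2 at depth 32
  add 112.62.16.0/20 -> H3 at depth 20
  add 225.229.12.0/24 -> H3 at depth 24
  add 225.0.0.0/8 -> H5 at depth 8
  del 225.0.0.0/8 (clear depth 8)
  lookup 73.6.196.187: bits 010010 walk d0:H0→d1:-→d2:-→d3:-→d4:-→d5:-→d6:- -> H0
  add 112.62.0.0/19 -> H7 at depth 19
  lookup 209.13.2.128: bits 11 walk d0:H0→d1:-→d2:- -> H0
  add 7.122.30.248/32 -> H7 at depth 32

== LOOKUPS ==
["H1","H4","H1","H4","H1","H4","H2","H0","H0","H0","H0","H0","H0","H0"]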